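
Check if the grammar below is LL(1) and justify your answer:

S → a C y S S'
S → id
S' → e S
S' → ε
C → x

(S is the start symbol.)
A grammar is LL(1) if for each non-terminal N with multiple productions, the predict sets of those productions are pairwise disjoint, where PREDICT(N → α) = (FIRST(α) \ {ε}) ∪ (FOLLOW(N) if α ⇒* ε).

Relevant sets:
  FOLLOW(S') = { $, 'e' }

For S:
  PREDICT(S → a C y S S') = { 'a' }
  PREDICT(S → id) = { 'id' }
For S':
  PREDICT(S' → e S) = { 'e' }
  PREDICT(S' → ε) = { $, 'e' }
C has a single production, so nothing to check there.

Conflict found: Predict set conflict for S': { 'e' }
The grammar is NOT LL(1).

Answer: No. Predict set conflict for S': { 'e' }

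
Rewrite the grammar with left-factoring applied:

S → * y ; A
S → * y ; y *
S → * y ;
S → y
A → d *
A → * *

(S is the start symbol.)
S → * y ; S'
S' → A
S' → y *
S' → ε
S → y
A → d *
A → * *

Left-factoring transforms A → αβ₁ | αβ₂ into A → αA' and A' → β₁ | β₂
(α is the longest common prefix among the alternatives). Repeat until
no nonterminal has two alternatives with a common prefix.

Round 1: S has alternatives sharing prefix '* y ;'. Introduce S': S → * y ; S'
  Add: S' → A
  Add: S' → y *
  Add: S' → ε

No remaining common prefixes — done.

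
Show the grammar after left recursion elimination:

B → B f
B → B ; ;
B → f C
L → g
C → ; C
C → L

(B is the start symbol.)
B → f C B'
B' → f B'
B' → ; ; B'
B' → ε
L → g
C → ; C
C → L

B is directly left-recursive. The standard transformation for
  A → A α₁ | ... | A α_m | β₁ | ... | β_n
is
  A  → β₁ A' | ... | β_n A'
  A' → α₁ A' | ... | α_m A' | ε

B → f C becomes B → f C B'
B → B f becomes B' → f B'
B → B ; ; becomes B' → ; ; B'
Add B' → ε

Productions for other non-terminals are unchanged:
  L → g
  C → ; C
  C → L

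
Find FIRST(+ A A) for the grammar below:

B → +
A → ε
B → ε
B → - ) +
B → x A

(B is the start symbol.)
{ '+' }

To compute FIRST(+ A A), process the symbols left to right:
Symbol + is a terminal. Add '+' and stop.
FIRST(+ A A) = { '+' }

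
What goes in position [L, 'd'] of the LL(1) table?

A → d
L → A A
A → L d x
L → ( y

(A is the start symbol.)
L → A A

To find M[L, 'd'], we find productions for L where 'd' is in the predict set (PREDICT(N → α) = (FIRST(α) \ {ε}) ∪ (FOLLOW(N) if α ⇒* ε)).

Relevant sets:
  FIRST(A) = { '(', 'd' }

L → A A: PREDICT = { '(', 'd' }
  'd' is in predict set, so this production goes in M[L, 'd']
L → ( y: PREDICT = { '(' }

M[L, 'd'] = L → A A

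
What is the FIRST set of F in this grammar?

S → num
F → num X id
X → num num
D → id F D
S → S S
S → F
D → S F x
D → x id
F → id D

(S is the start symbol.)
{ 'id', 'num' }

From F → num X id:
  - num is a terminal: add 'num' and stop
From F → id D:
  - id is a terminal: add 'id' and stop

Collecting: FIRST(F) = { 'id', 'num' }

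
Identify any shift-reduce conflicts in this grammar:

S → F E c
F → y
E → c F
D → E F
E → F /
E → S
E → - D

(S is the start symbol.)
A shift-reduce conflict occurs when an LR(0) state has both:
  - a complete (reduce) item [A → α .] (dot at the end), and
  - a shift item [B → β . c γ] (dot before a terminal).

Augment with S' → S and build the canonical LR(0) collection (I0 = CLOSURE({[S' → . S]}), then GOTO on every symbol after a dot until no new states appear). It has 15 states:
  I0: { [F → . y], [S → . F E c], [S' → . S] }  — shift
  I1: { [E → . - D], [E → . F /], [E → . S], [E → . c F], [F → . y], [S → . F E c], [S → F . E c] }  — shift
  I2: { [S' → S .] }  — accept
  I3: { [F → y .] }  — reduce
  I4: { [D → . E F], [E → - . D], [E → . - D], [E → . F /], [E → . S], [E → . c F], [F → . y], [S → . F E c] }  — shift
  I5: { [S → F E . c] }  — shift
  I6: { [E → . - D], [E → . F /], [E → . S], [E → . c F], [E → F . /], [F → . y], [S → . F E c], [S → F . E c] }  — shift
  I7: { [E → S .] }  — reduce
  I8: { [E → c . F], [F → . y] }  — shift
  I9: { [E → c F .] }  — reduce
  I10: { [E → F / .] }  — reduce
  I11: { [S → F E c .] }  — reduce
  I12: { [E → - D .] }  — reduce
  I13: { [D → E . F], [F → . y] }  — shift
  I14: { [D → E F .] }  — reduce

No state contains both a complete item and a shift item.

Answer: No shift-reduce conflicts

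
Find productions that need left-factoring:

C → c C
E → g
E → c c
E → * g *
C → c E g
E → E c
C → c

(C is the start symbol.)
Left-factoring is needed when two productions for the same non-terminal
share a common prefix on the right-hand side.

Productions for C:
  C → c C
  C → c E g
  C → c
Productions for E:
  E → g
  E → c c
  E → * g *
  E → E c

Found common prefix 'c' in productions for C

Answer: Yes, C has productions with common prefix 'c'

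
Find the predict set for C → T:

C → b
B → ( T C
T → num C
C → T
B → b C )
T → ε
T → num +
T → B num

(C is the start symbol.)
PREDICT(C → T) = (FIRST(RHS) \ {ε}) ∪ (FOLLOW(C) if ε ∈ FIRST(RHS), i.e. RHS ⇒* ε)
FIRST(T) = { '(', 'b', 'num', ε }
FIRST(T) = { '(', 'b', 'num', ε }
ε ∈ FIRST(T) (the right-hand side is nullable), so add FOLLOW(C) = { $, '(', ')', 'b', 'num' }
PREDICT(C → T) = { $, '(', ')', 'b', 'num' }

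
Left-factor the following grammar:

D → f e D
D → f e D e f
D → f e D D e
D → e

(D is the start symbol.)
D → f e D D'
D' → ε
D' → e f
D' → D e
D → e

Left-factoring transforms A → αβ₁ | αβ₂ into A → αA' and A' → β₁ | β₂
(α is the longest common prefix among the alternatives). Repeat until
no nonterminal has two alternatives with a common prefix.

Round 1: D has alternatives sharing prefix 'f e D'. Introduce D': D → f e D D'
  Add: D' → ε
  Add: D' → e f
  Add: D' → D e

No remaining common prefixes — done.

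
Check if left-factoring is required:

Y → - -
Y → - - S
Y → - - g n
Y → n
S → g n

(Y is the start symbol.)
Left-factoring is needed when two productions for the same non-terminal
share a common prefix on the right-hand side.

Productions for Y:
  Y → - -
  Y → - - S
  Y → - - g n
  Y → n

Found common prefix '- -' in productions for Y

Answer: Yes, Y has productions with common prefix '- -'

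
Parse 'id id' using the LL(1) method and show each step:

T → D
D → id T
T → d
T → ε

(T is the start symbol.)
Stack is shown with the top on the left.

Stack   Input    Action
-----------------------
T $     id id $  output T → D
D $     id id $  output D → id T
id T $  id id $  match 'id'
T $     id $     output T → D
D $     id $     output D → id T
id T $  id $     match 'id'
T $     $        output T → ε
$       $        accept

The string is accepted.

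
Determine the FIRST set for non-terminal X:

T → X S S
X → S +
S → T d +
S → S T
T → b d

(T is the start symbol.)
FIRST sets of the other non-terminals involved (by the same procedure, iterated to a fixed point):
  FIRST(S) = { 'b' }

From X → S +:
  - S is a non-terminal: add FIRST(S) \ {ε} = { 'b' }
    S is not nullable, so stop

Collecting: FIRST(X) = { 'b' }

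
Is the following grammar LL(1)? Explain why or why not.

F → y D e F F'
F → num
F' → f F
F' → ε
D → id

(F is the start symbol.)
No. Predict set conflict for F': { 'f' }

A grammar is LL(1) if for each non-terminal N with multiple productions, the predict sets of those productions are pairwise disjoint, where PREDICT(N → α) = (FIRST(α) \ {ε}) ∪ (FOLLOW(N) if α ⇒* ε).

Relevant sets:
  FOLLOW(F') = { $, 'f' }

For F:
  PREDICT(F → y D e F F') = { 'y' }
  PREDICT(F → num) = { 'num' }
For F':
  PREDICT(F' → f F) = { 'f' }
  PREDICT(F' → ε) = { $, 'f' }
D has a single production, so nothing to check there.

Conflict found: Predict set conflict for F': { 'f' }
The grammar is NOT LL(1).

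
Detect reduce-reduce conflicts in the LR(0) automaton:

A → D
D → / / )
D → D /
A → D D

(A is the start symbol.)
A reduce-reduce conflict occurs when an LR(0) state has two complete items [A → α .] and [B → β .] — both call for a reduction, and with no lookahead the parser cannot choose between them.

Augment with A' → A and build the canonical LR(0) collection (I0 = CLOSURE({[A' → . A]}), then GOTO on every symbol after a dot until no new states appear). It has 9 states:
  I0: { [A → . D D], [A → . D], [A' → . A], [D → . / / )], [D → . D /] }  — shift
  I1: { [D → / . / )] }  — shift
  I2: { [A' → A .] }  — accept
  I3: { [A → D . D], [A → D .], [D → . / / )], [D → . D /], [D → D . /] }  — shift, reduce
  I4: { [D → / . / )], [D → D / .] }  — shift, reduce
  I5: { [A → D D .], [D → D . /] }  — shift, reduce
  I6: { [D → D / .] }  — reduce
  I7: { [D → / / . )] }  — shift
  I8: { [D → / / ) .] }  — reduce

No state contains more than one complete item.

Answer: No reduce-reduce conflicts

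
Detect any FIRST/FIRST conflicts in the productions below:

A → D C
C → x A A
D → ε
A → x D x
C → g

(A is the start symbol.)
A FIRST/FIRST conflict occurs when two productions N → α and N → β for the same non-terminal have FIRST(α) ∩ FIRST(β) ≠ ∅ (with ε ∈ FIRST of a nullable right-hand side, so two nullable alternatives also conflict).

FIRST sets of the non-terminals at (or reachable through a nullable prefix from) the front of some alternative:
  FIRST(D) = { ε }
  FIRST(C) = { 'g', 'x' }

Productions for A:
  A → D C: FIRST = { 'g', 'x' }
  A → x D x: FIRST = { 'x' }
Productions for C:
  C → x A A: FIRST = { 'x' }
  C → g: FIRST = { 'g' }
D has only one production, so no FIRST/FIRST conflict is possible there.

Conflict for A: A → D C and A → x D x
  Overlap: { 'x' }

Answer: Yes. A → D C / A → x D x on { 'x' }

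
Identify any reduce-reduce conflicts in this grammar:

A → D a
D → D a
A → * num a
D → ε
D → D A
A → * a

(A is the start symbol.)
Augment with A' → A and build the canonical LR(0) collection (I0 = CLOSURE({[A' → . A]}), then GOTO on every symbol after a dot until no new states appear). It has 9 states:
  I0: { [A → . * a], [A → . * num a], [A → . D a], [A' → . A], [D → . D A], [D → . D a], [D → .] }  — shift, reduce
  I1: { [A → * . a], [A → * . num a] }  — shift
  I2: { [A' → A .] }  — accept
  I3: { [A → . * a], [A → . * num a], [A → . D a], [A → D . a], [D → . D A], [D → . D a], [D → .], [D → D . A], [D → D . a] }  — shift, reduce
  I4: { [D → D A .] }  — reduce
  I5: { [A → D a .], [D → D a .] }  — 2 reduces
  I6: { [A → * a .] }  — reduce
  I7: { [A → * num . a] }  — shift
  I8: { [A → * num a .] }  — reduce

I5 contains complete items [A → D a .], [D → D a .] — reduce-reduce conflict.

Answer: Yes — I5: [A → D a .] vs [D → D a .]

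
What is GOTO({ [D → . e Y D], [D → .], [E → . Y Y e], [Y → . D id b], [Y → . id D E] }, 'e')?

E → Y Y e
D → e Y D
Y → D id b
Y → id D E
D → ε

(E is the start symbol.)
{ [D → . e Y D], [D → .], [D → e . Y D], [Y → . D id b], [Y → . id D E] }

GOTO(I, 'e') = CLOSURE({ [A → αX.β] : [A → α.Xβ] ∈ I, X = 'e' })

Items with dot before 'e', with the dot advanced:
  [D → . e Y D] → [D → e . Y D]
Closure of the advanced items:
  [D → e . Y D] has the dot before Y: add [Y → . D id b], [Y → . id D E]
  [Y → . D id b] has the dot before D: add [D → . e Y D], [D → .]

GOTO = { [D → . e Y D], [D → .], [D → e . Y D], [Y → . D id b], [Y → . id D E] }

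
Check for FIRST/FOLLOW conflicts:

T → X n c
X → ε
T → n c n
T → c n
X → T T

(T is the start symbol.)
Nullable non-terminals: X.
FIRST sets used below: FIRST(T) = { 'c', 'n' }

X: nullable alternative(s) X → ε; FOLLOW(X) = { 'n' }
  X → ε: FIRST \ {ε} = { } — this is the only nullable alternative, skip
  X → T T: FIRST \ {ε} = { 'c', 'n' } — overlaps FOLLOW(X) on { 'n' }: CONFLICT

T has no nullable alternative, so no FIRST/FOLLOW check is needed there.

So the grammar has 1 FIRST/FOLLOW conflict (marked CONFLICT above).

Answer: Yes. X → T T with FOLLOW(X) on { 'n' }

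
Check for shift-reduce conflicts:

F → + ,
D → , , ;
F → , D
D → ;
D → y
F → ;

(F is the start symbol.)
A shift-reduce conflict occurs when an LR(0) state has both:
  - a complete (reduce) item [A → α .] (dot at the end), and
  - a shift item [B → β . c γ] (dot before a terminal).

Augment with F' → F and build the canonical LR(0) collection (I0 = CLOSURE({[F' → . F]}), then GOTO on every symbol after a dot until no new states appear). It has 12 states:
  I0: { [F → . + ,], [F → . , D], [F → . ;], [F' → . F] }  — shift
  I1: { [F → + . ,] }  — shift
  I2: { [D → . , , ;], [D → . ;], [D → . y], [F → , . D] }  — shift
  I3: { [F → ; .] }  — reduce
  I4: { [F' → F .] }  — accept
  I5: { [D → , . , ;] }  — shift
  I6: { [D → ; .] }  — reduce
  I7: { [F → , D .] }  — reduce
  I8: { [D → y .] }  — reduce
  I9: { [D → , , . ;] }  — shift
  I10: { [D → , , ; .] }  — reduce
  I11: { [F → + , .] }  — reduce

No state contains both a complete item and a shift item.

Answer: No shift-reduce conflicts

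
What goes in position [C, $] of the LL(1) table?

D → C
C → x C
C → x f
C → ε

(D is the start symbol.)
C → ε

To find M[C, $], we find productions for C where $ is in the predict set (PREDICT(N → α) = (FIRST(α) \ {ε}) ∪ (FOLLOW(N) if α ⇒* ε)).

Relevant sets:
  FOLLOW(C) = { $ }

C → x C: PREDICT = { 'x' }
C → x f: PREDICT = { 'x' }
C → ε: PREDICT = { $ }
  $ is in predict set, so this production goes in M[C, $]

M[C, $] = C → ε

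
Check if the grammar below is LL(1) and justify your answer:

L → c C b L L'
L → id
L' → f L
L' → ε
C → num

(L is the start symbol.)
A grammar is LL(1) if for each non-terminal N with multiple productions, the predict sets of those productions are pairwise disjoint, where PREDICT(N → α) = (FIRST(α) \ {ε}) ∪ (FOLLOW(N) if α ⇒* ε).

Relevant sets:
  FOLLOW(L') = { $, 'f' }

For L:
  PREDICT(L → c C b L L') = { 'c' }
  PREDICT(L → id) = { 'id' }
For L':
  PREDICT(L' → f L) = { 'f' }
  PREDICT(L' → ε) = { $, 'f' }
C has a single production, so nothing to check there.

Conflict found: Predict set conflict for L': { 'f' }
The grammar is NOT LL(1).

Answer: No. Predict set conflict for L': { 'f' }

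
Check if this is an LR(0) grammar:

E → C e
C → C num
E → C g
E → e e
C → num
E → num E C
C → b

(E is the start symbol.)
A grammar is LR(0) if no state in the canonical LR(0) collection has:
  - both a shift item (dot before a terminal) and a complete item (shift-reduce conflict), or
  - two or more complete items (reduce-reduce conflict; the accept item [E' → E .] counts as a complete item here).

Augment with E' → E and build the canonical LR(0) collection (I0 = CLOSURE({[E' → . E]}), then GOTO on every symbol after a dot until no new states appear). It has 13 states:
  I0: { [C → . C num], [C → . b], [C → . num], [E → . C e], [E → . C g], [E → . e e], [E → . num E C], [E' → . E] }  — shift
  I1: { [C → C . num], [E → C . e], [E → C . g] }  — shift
  I2: { [E' → E .] }  — accept
  I3: { [C → b .] }  — reduce
  I4: { [E → e . e] }  — shift
  I5: { [C → . C num], [C → . b], [C → . num], [C → num .], [E → . C e], [E → . C g], [E → . e e], [E → . num E C], [E → num . E C] }  — shift, reduce
  I6: { [C → . C num], [C → . b], [C → . num], [E → num E . C] }  — shift
  I7: { [C → C . num], [E → num E C .] }  — shift, reduce
  I8: { [C → num .] }  — reduce
  I9: { [C → C num .] }  — reduce
  I10: { [E → e e .] }  — reduce
  I11: { [E → C e .] }  — reduce
  I12: { [E → C g .] }  — reduce

Conflict in state I5:
  Shift-reduce conflict between [C → num .] and [C → . b]
So the grammar is NOT LR(0).

Answer: No. Shift-reduce conflict between [C → num .] and [C → . b]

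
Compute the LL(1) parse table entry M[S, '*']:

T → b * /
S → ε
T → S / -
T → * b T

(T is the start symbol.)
To find M[S, '*'], we find productions for S where '*' is in the predict set (PREDICT(N → α) = (FIRST(α) \ {ε}) ∪ (FOLLOW(N) if α ⇒* ε)).

Relevant sets:
  FOLLOW(S) = { '/' }

S → ε: PREDICT = { '/' }

M[S, '*'] is empty (no production applies)

Answer: Empty (error entry)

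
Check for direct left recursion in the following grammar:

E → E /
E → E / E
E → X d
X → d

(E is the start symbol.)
Yes, E is left-recursive

Direct left recursion occurs when N → N α for some non-terminal N (the right-hand side begins with the left-hand side itself).

E → E /: LEFT RECURSIVE (starts with E)
E → E / E: LEFT RECURSIVE (starts with E)
E → X d: starts with X
X → d: starts with d

The grammar has direct left recursion on: E.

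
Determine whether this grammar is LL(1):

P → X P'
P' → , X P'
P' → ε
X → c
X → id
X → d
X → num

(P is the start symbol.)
Relevant sets:
  FOLLOW(P') = { $ }

For P':
  PREDICT(P' → ',' X P') = { ',' }
  PREDICT(P' → ε) = { $ }
For X:
  PREDICT(X → c) = { 'c' }
  PREDICT(X → id) = { 'id' }
  PREDICT(X → d) = { 'd' }
  PREDICT(X → num) = { 'num' }
P has a single production, so nothing to check there.

All predict sets are disjoint. The grammar IS LL(1).

Answer: Yes, the grammar is LL(1).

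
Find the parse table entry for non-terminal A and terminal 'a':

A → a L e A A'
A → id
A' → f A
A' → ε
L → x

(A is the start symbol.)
A → a L e A A'

To find M[A, 'a'], we find productions for A where 'a' is in the predict set (PREDICT(N → α) = (FIRST(α) \ {ε}) ∪ (FOLLOW(N) if α ⇒* ε)).

A → a L e A A': PREDICT = { 'a' }
  'a' is in predict set, so this production goes in M[A, 'a']
A → id: PREDICT = { 'id' }

M[A, 'a'] = A → a L e A A'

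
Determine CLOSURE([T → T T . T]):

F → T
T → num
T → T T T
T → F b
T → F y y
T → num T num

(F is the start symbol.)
To compute CLOSURE, for each item [A → α.Bβ] where B is a non-terminal, add [B → .γ] for all productions B → γ; repeat for the newly added items until nothing changes.

Start with: [T → T T . T]
  [T → T T . T] has the dot before T: add [T → . num], [T → . T T T], [T → . F b], [T → . F y y], [T → . num T num]
  [T → . F b] has the dot before F: add [F → . T]
No further items can be added.

CLOSURE = { [F → . T], [T → . F b], [T → . F y y], [T → . T T T], [T → . num T num], [T → . num], [T → T T . T] }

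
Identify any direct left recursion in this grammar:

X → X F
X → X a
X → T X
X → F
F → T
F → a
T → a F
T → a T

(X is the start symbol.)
Direct left recursion occurs when N → N α for some non-terminal N (the right-hand side begins with the left-hand side itself).

X → X F: LEFT RECURSIVE (starts with X)
X → X a: LEFT RECURSIVE (starts with X)
X → T X: starts with T
X → F: starts with F
F → T: starts with T
F → a: starts with a
T → a F: starts with a
T → a T: starts with a

The grammar has direct left recursion on: X.

Answer: Yes, X is left-recursive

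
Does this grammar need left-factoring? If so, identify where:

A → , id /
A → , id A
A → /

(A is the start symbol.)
Left-factoring is needed when two productions for the same non-terminal
share a common prefix on the right-hand side.

Productions for A:
  A → , id /
  A → , id A
  A → /

Found common prefix ', id' in productions for A

Answer: Yes, A has productions with common prefix ', id'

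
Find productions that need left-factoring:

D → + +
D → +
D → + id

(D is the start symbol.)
Yes, D has productions with common prefix '+'

Left-factoring is needed when two productions for the same non-terminal
share a common prefix on the right-hand side.

Productions for D:
  D → + +
  D → +
  D → + id

Found common prefix '+' in productions for D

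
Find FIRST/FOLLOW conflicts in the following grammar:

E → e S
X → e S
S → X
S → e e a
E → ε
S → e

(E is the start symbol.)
No FIRST/FOLLOW conflicts.

A FIRST/FOLLOW conflict occurs when a non-terminal N has a nullable alternative N → β (β ⇒* ε) and another alternative N → α with FIRST(α) ∩ FOLLOW(N) ≠ ∅: on such a lookahead the parser cannot decide between expanding α and letting N vanish via β.

Nullable non-terminals: E.

E: nullable alternative(s) E → ε; FOLLOW(E) = { $ }
  E → e S: FIRST \ {ε} = { 'e' } — disjoint from FOLLOW(E)
  E → ε: FIRST \ {ε} = { } — this is the only nullable alternative, skip

S, X have no nullable alternative, so no FIRST/FOLLOW check is needed there.

No FIRST/FOLLOW conflicts found.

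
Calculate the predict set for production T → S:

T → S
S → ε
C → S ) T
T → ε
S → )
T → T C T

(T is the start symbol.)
{ $, ')' }

PREDICT(T → S) = (FIRST(RHS) \ {ε}) ∪ (FOLLOW(T) if ε ∈ FIRST(RHS), i.e. RHS ⇒* ε)
FIRST(S) = { ')', ε }
FIRST(S) = { ')', ε }
ε ∈ FIRST(S) (the right-hand side is nullable), so add FOLLOW(T) = { $, ')' }
PREDICT(T → S) = { $, ')' }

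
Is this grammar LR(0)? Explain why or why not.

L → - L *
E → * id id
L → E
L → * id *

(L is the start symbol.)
Yes, the grammar is LR(0)

A grammar is LR(0) if no state in the canonical LR(0) collection has:
  - both a shift item (dot before a terminal) and a complete item (shift-reduce conflict), or
  - two or more complete items (reduce-reduce conflict; the accept item [L' → L .] counts as a complete item here).

Augment with L' → L and build the canonical LR(0) collection (I0 = CLOSURE({[L' → . L]}), then GOTO on every symbol after a dot until no new states appear). It has 10 states:
  I0: { [E → . * id id], [L → . * id *], [L → . - L *], [L → . E], [L' → . L] }  — shift
  I1: { [E → * . id id], [L → * . id *] }  — shift
  I2: { [E → . * id id], [L → - . L *], [L → . * id *], [L → . - L *], [L → . E] }  — shift
  I3: { [L → E .] }  — reduce
  I4: { [L' → L .] }  — accept
  I5: { [L → - L . *] }  — shift
  I6: { [L → - L * .] }  — reduce
  I7: { [E → * id . id], [L → * id . *] }  — shift
  I8: { [L → * id * .] }  — reduce
  I9: { [E → * id id .] }  — reduce

Every state is either a pure shift/goto state or contains exactly one complete item and nothing to shift — no conflicts. The grammar is LR(0).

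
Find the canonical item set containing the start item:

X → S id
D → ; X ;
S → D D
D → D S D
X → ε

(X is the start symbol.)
{ [D → . ; X ;], [D → . D S D], [S → . D D], [X → . S id], [X → .], [X' → . X] }

First, augment the grammar with X' → X
I₀ = CLOSURE({ [X' → . X] }):
  [X' → . X] has the dot before X: add [X → . S id], [X → .]
  [X → . S id] has the dot before S: add [S → . D D]
  [S → . D D] has the dot before D: add [D → . ; X ;], [D → . D S D]
No further items can be added.

I₀ = { [D → . ; X ;], [D → . D S D], [S → . D D], [X → . S id], [X → .], [X' → . X] }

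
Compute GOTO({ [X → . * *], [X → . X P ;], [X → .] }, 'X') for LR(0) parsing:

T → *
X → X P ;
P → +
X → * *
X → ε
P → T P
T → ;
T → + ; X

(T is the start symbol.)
GOTO(I, 'X') = CLOSURE({ [A → αX.β] : [A → α.Xβ] ∈ I, X = 'X' })

Items with dot before 'X', with the dot advanced:
  [X → . X P ;] → [X → X . P ;]
Closure of the advanced items:
  [X → X . P ;] has the dot before P: add [P → . +], [P → . T P]
  [P → . T P] has the dot before T: add [T → . *], [T → . ;], [T → . + ; X]

GOTO = { [P → . +], [P → . T P], [T → . *], [T → . + ; X], [T → . ;], [X → X . P ;] }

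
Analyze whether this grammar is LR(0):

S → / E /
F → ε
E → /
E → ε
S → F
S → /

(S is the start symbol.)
A grammar is LR(0) if no state in the canonical LR(0) collection has:
  - both a shift item (dot before a terminal) and a complete item (shift-reduce conflict), or
  - two or more complete items (reduce-reduce conflict; the accept item [S' → S .] counts as a complete item here).

Augment with S' → S and build the canonical LR(0) collection (I0 = CLOSURE({[S' → . S]}), then GOTO on every symbol after a dot until no new states appear). It has 7 states:
  I0: { [F → .], [S → . / E /], [S → . /], [S → . F], [S' → . S] }  — shift, reduce
  I1: { [E → . /], [E → .], [S → / . E /], [S → / .] }  — shift, 2 reduces
  I2: { [S → F .] }  — reduce
  I3: { [S' → S .] }  — accept
  I4: { [E → / .] }  — reduce
  I5: { [S → / E . /] }  — shift
  I6: { [S → / E / .] }  — reduce

Conflict in state I0:
  Shift-reduce conflict between [F → .] and [S → . /]
So the grammar is NOT LR(0).

Answer: No. Shift-reduce conflict between [F → .] and [S → . /]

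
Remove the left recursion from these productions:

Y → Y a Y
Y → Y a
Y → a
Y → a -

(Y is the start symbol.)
Y is directly left-recursive. The standard transformation for
  A → A α₁ | ... | A α_m | β₁ | ... | β_n
is
  A  → β₁ A' | ... | β_n A'
  A' → α₁ A' | ... | α_m A' | ε

Y → a becomes Y → a Y'
Y → a - becomes Y → a - Y'
Y → Y a Y becomes Y' → a Y Y'
Y → Y a becomes Y' → a Y'
Add Y' → ε

Resulting grammar:
Y → a Y'
Y → a - Y'
Y' → a Y Y'
Y' → a Y'
Y' → ε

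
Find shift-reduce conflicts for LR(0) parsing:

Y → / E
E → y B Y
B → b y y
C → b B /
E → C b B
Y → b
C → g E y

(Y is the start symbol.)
No shift-reduce conflicts

A shift-reduce conflict occurs when an LR(0) state has both:
  - a complete (reduce) item [A → α .] (dot at the end), and
  - a shift item [B → β . c γ] (dot before a terminal).

Augment with Y' → Y and build the canonical LR(0) collection (I0 = CLOSURE({[Y' → . Y]}), then GOTO on every symbol after a dot until no new states appear). It has 20 states:
  I0: { [Y → . / E], [Y → . b], [Y' → . Y] }  — shift
  I1: { [C → . b B /], [C → . g E y], [E → . C b B], [E → . y B Y], [Y → / . E] }  — shift
  I2: { [Y' → Y .] }  — accept
  I3: { [Y → b .] }  — reduce
  I4: { [E → C . b B] }  — shift
  I5: { [Y → / E .] }  — reduce
  I6: { [B → . b y y], [C → b . B /] }  — shift
  I7: { [C → . b B /], [C → . g E y], [C → g . E y], [E → . C b B], [E → . y B Y] }  — shift
  I8: { [B → . b y y], [E → y . B Y] }  — shift
  I9: { [E → y B . Y], [Y → . / E], [Y → . b] }  — shift
  I10: { [B → b . y y] }  — shift
  I11: { [B → b y . y] }  — shift
  I12: { [B → b y y .] }  — reduce
  I13: { [E → y B Y .] }  — reduce
  I14: { [C → g E . y] }  — shift
  I15: { [C → g E y .] }  — reduce
  I16: { [C → b B . /] }  — shift
  I17: { [C → b B / .] }  — reduce
  I18: { [B → . b y y], [E → C b . B] }  — shift
  I19: { [E → C b B .] }  — reduce

No state contains both a complete item and a shift item.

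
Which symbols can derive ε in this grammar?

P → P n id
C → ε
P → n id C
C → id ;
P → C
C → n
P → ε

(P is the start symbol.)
ε-productions: C → ε, P → ε
So C, P are immediately nullable.
Every non-terminal is now nullable.
Nullable = { 'C', 'P' }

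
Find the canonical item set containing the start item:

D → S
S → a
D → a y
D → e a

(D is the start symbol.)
{ [D → . S], [D → . a y], [D → . e a], [D' → . D], [S → . a] }

First, augment the grammar with D' → D
I₀ = CLOSURE({ [D' → . D] }):
  [D' → . D] has the dot before D: add [D → . S], [D → . a y], [D → . e a]
  [D → . S] has the dot before S: add [S → . a]
No further items can be added.

I₀ = { [D → . S], [D → . a y], [D → . e a], [D' → . D], [S → . a] }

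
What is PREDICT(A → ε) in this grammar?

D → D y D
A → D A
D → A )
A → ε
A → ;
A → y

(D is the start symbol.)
PREDICT(A → ε) = (FIRST(RHS) \ {ε}) ∪ (FOLLOW(A) if ε ∈ FIRST(RHS), i.e. RHS ⇒* ε)
The right-hand side is ε (FIRST(ε) = { ε }), so the predict set is FOLLOW(A) = { ')' }
PREDICT(A → ε) = { ')' }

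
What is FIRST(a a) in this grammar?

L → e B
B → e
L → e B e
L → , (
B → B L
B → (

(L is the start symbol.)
{ 'a' }

To compute FIRST(a a), process the symbols left to right:
Symbol a is a terminal. Add 'a' and stop.
FIRST(a a) = { 'a' }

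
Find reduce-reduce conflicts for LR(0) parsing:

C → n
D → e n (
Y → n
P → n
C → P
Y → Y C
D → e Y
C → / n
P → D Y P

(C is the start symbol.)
A reduce-reduce conflict occurs when an LR(0) state has two complete items [A → α .] and [B → β .] — both call for a reduction, and with no lookahead the parser cannot choose between them.

Augment with C' → C and build the canonical LR(0) collection (I0 = CLOSURE({[C' → . C]}), then GOTO on every symbol after a dot until no new states appear). It has 15 states:
  I0: { [C → . / n], [C → . P], [C → . n], [C' → . C], [D → . e Y], [D → . e n (], [P → . D Y P], [P → . n] }  — shift
  I1: { [C → / . n] }  — shift
  I2: { [C' → C .] }  — accept
  I3: { [P → D . Y P], [Y → . Y C], [Y → . n] }  — shift
  I4: { [C → P .] }  — reduce
  I5: { [D → e . Y], [D → e . n (], [Y → . Y C], [Y → . n] }  — shift
  I6: { [C → n .], [P → n .] }  — 2 reduces
  I7: { [C → . / n], [C → . P], [C → . n], [D → . e Y], [D → . e n (], [D → e Y .], [P → . D Y P], [P → . n], [Y → Y . C] }  — shift, reduce
  I8: { [D → e n . (], [Y → n .] }  — shift, reduce
  I9: { [D → e n ( .] }  — reduce
  I10: { [Y → Y C .] }  — reduce
  I11: { [C → . / n], [C → . P], [C → . n], [D → . e Y], [D → . e n (], [P → . D Y P], [P → . n], [P → D Y . P], [Y → Y . C] }  — shift
  I12: { [Y → n .] }  — reduce
  I13: { [C → P .], [P → D Y P .] }  — 2 reduces
  I14: { [C → / n .] }  — reduce

I6 contains complete items [C → n .], [P → n .] — reduce-reduce conflict.
I13 contains complete items [C → P .], [P → D Y P .] — reduce-reduce conflict.

Answer: Yes — I6: [C → n .] vs [P → n .]; I13: [C → P .] vs [P → D Y P .]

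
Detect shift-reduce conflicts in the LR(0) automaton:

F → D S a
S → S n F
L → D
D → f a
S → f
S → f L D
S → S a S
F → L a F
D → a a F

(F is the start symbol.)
A shift-reduce conflict occurs when an LR(0) state has both:
  - a complete (reduce) item [A → α .] (dot at the end), and
  - a shift item [B → β . c γ] (dot before a terminal).

Augment with F' → F and build the canonical LR(0) collection (I0 = CLOSURE({[F' → . F]}), then GOTO on every symbol after a dot until no new states appear). It has 21 states:
  I0: { [D → . a a F], [D → . f a], [F → . D S a], [F → . L a F], [F' → . F], [L → . D] }  — shift
  I1: { [F → D . S a], [L → D .], [S → . S a S], [S → . S n F], [S → . f L D], [S → . f] }  — shift, reduce
  I2: { [F' → F .] }  — accept
  I3: { [F → L . a F] }  — shift
  I4: { [D → a . a F] }  — shift
  I5: { [D → f . a] }  — shift
  I6: { [D → f a .] }  — reduce
  I7: { [D → . a a F], [D → . f a], [D → a a . F], [F → . D S a], [F → . L a F], [L → . D] }  — shift
  I8: { [D → a a F .] }  — reduce
  I9: { [D → . a a F], [D → . f a], [F → . D S a], [F → . L a F], [F → L a . F], [L → . D] }  — shift
  I10: { [F → L a F .] }  — reduce
  I11: { [F → D S . a], [S → S . a S], [S → S . n F] }  — shift
  I12: { [D → . a a F], [D → . f a], [L → . D], [S → f . L D], [S → f .] }  — shift, reduce
  I13: { [L → D .] }  — reduce
  I14: { [D → . a a F], [D → . f a], [S → f L . D] }  — shift
  I15: { [S → f L D .] }  — reduce
  I16: { [F → D S a .], [S → . S a S], [S → . S n F], [S → . f L D], [S → . f], [S → S a . S] }  — shift, reduce
  I17: { [D → . a a F], [D → . f a], [F → . D S a], [F → . L a F], [L → . D], [S → S n . F] }  — shift
  I18: { [S → S n F .] }  — reduce
  I19: { [S → S . a S], [S → S . n F], [S → S a S .] }  — shift, reduce
  I20: { [S → . S a S], [S → . S n F], [S → . f L D], [S → . f], [S → S a . S] }  — shift

I1 contains reduce item [L → D .] and shift items [S → . f], [S → . f L D] — shift-reduce conflict.
I12 contains reduce item [S → f .] and shift items [D → . a a F], [D → . f a] — shift-reduce conflict.
I16 contains reduce item [F → D S a .] and shift items [S → . f], [S → . f L D] — shift-reduce conflict.
I19 contains reduce item [S → S a S .] and shift items [S → S . a S], [S → S . n F] — shift-reduce conflict.

Answer: Yes — I1: [L → D .] vs [S → . f]; I12: [S → f .] vs [D → . a a F]; I16: [F → D S a .] vs [S → . f]; I19: [S → S a S .] vs [S → S . a S]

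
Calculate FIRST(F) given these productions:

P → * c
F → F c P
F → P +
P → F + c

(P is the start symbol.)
To compute FIRST(F), examine every production with F on the left-hand side, reading each right-hand side left to right until a non-nullable symbol is reached.

FIRST sets of the other non-terminals involved (by the same procedure, iterated to a fixed point):
  FIRST(P) = { '*' }

From F → F c P:
  - F is the symbol being defined: contributes nothing new
    F is not nullable, so stop
From F → P +:
  - P is a non-terminal: add FIRST(P) \ {ε} = { '*' }
    P is not nullable, so stop

Collecting: FIRST(F) = { '*' }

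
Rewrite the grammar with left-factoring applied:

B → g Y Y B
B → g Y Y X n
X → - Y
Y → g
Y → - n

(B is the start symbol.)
Left-factoring transforms A → αβ₁ | αβ₂ into A → αA' and A' → β₁ | β₂
(α is the longest common prefix among the alternatives). Repeat until
no nonterminal has two alternatives with a common prefix.

Round 1: B has alternatives sharing prefix 'g Y Y'. Introduce B': B → g Y Y B'
  Add: B' → B
  Add: B' → X n

No remaining common prefixes — done.

Resulting grammar:
B → g Y Y B'
B' → B
B' → X n
X → - Y
Y → g
Y → - n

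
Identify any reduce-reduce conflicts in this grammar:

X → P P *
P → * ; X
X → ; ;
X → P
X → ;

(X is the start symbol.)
A reduce-reduce conflict occurs when an LR(0) state has two complete items [A → α .] and [B → β .] — both call for a reduction, and with no lookahead the parser cannot choose between them.

Augment with X' → X and build the canonical LR(0) collection (I0 = CLOSURE({[X' → . X]}), then GOTO on every symbol after a dot until no new states appear). It has 10 states:
  I0: { [P → . * ; X], [X → . ; ;], [X → . ;], [X → . P P *], [X → . P], [X' → . X] }  — shift
  I1: { [P → * . ; X] }  — shift
  I2: { [X → ; . ;], [X → ; .] }  — shift, reduce
  I3: { [P → . * ; X], [X → P . P *], [X → P .] }  — shift, reduce
  I4: { [X' → X .] }  — accept
  I5: { [X → P P . *] }  — shift
  I6: { [X → P P * .] }  — reduce
  I7: { [X → ; ; .] }  — reduce
  I8: { [P → * ; . X], [P → . * ; X], [X → . ; ;], [X → . ;], [X → . P P *], [X → . P] }  — shift
  I9: { [P → * ; X .] }  — reduce

No state contains more than one complete item.

Answer: No reduce-reduce conflicts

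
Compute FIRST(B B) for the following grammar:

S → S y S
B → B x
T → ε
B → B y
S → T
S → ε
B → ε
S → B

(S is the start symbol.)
FIRST sets of the non-terminals involved (from the grammar, by fixed-point iteration):
  FIRST(B) = { 'x', 'y', ε }

To compute FIRST(B B), process the symbols left to right:
Symbol B is a non-terminal. Add FIRST(B) \ {ε} = { 'x', 'y' }
B is nullable (ε ∈ FIRST(B)), continue to the next symbol.
Symbol B is a non-terminal. Add FIRST(B) \ {ε} = { 'x', 'y' }
B is nullable (ε ∈ FIRST(B)), continue to the next symbol.
All symbols are nullable, so ε is in the result.
FIRST(B B) = { 'x', 'y', ε }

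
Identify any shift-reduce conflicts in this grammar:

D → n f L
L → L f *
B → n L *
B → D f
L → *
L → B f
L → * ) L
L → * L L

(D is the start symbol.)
Augment with D' → D and build the canonical LR(0) collection (I0 = CLOSURE({[D' → . D]}), then GOTO on every symbol after a dot until no new states appear). It has 19 states:
  I0: { [D → . n f L], [D' → . D] }  — shift
  I1: { [D' → D .] }  — accept
  I2: { [D → n . f L] }  — shift
  I3: { [B → . D f], [B → . n L *], [D → . n f L], [D → n f . L], [L → . * ) L], [L → . * L L], [L → . *], [L → . B f], [L → . L f *] }  — shift
  I4: { [B → . D f], [B → . n L *], [D → . n f L], [L → * . ) L], [L → * . L L], [L → * .], [L → . * ) L], [L → . * L L], [L → . *], [L → . B f], [L → . L f *] }  — shift, reduce
  I5: { [L → B . f] }  — shift
  I6: { [B → D . f] }  — shift
  I7: { [D → n f L .], [L → L . f *] }  — shift, reduce
  I8: { [B → . D f], [B → . n L *], [B → n . L *], [D → . n f L], [D → n . f L], [L → . * ) L], [L → . * L L], [L → . *], [L → . B f], [L → . L f *] }  — shift
  I9: { [B → n L . *], [L → L . f *] }  — shift
  I10: { [B → n L * .] }  — reduce
  I11: { [L → L f . *] }  — shift
  I12: { [L → L f * .] }  — reduce
  I13: { [B → D f .] }  — reduce
  I14: { [L → B f .] }  — reduce
  I15: { [B → . D f], [B → . n L *], [D → . n f L], [L → * ) . L], [L → . * ) L], [L → . * L L], [L → . *], [L → . B f], [L → . L f *] }  — shift
  I16: { [B → . D f], [B → . n L *], [D → . n f L], [L → * L . L], [L → . * ) L], [L → . * L L], [L → . *], [L → . B f], [L → . L f *], [L → L . f *] }  — shift
  I17: { [L → * L L .], [L → L . f *] }  — shift, reduce
  I18: { [L → * ) L .], [L → L . f *] }  — shift, reduce

I4 contains reduce item [L → * .] and shift items [B → . n L *], [D → . n f L], [L → . *], [L → . * ) L], [L → * . ) L], [L → . * L L] — shift-reduce conflict.
I7 contains reduce item [D → n f L .] and shift item [L → L . f *] — shift-reduce conflict.
I17 contains reduce item [L → * L L .] and shift item [L → L . f *] — shift-reduce conflict.
I18 contains reduce item [L → * ) L .] and shift item [L → L . f *] — shift-reduce conflict.

Answer: Yes — I4: [L → * .] vs [B → . n L *]; I7: [D → n f L .] vs [L → L . f *]; I17: [L → * L L .] vs [L → L . f *]; I18: [L → * ) L .] vs [L → L . f *]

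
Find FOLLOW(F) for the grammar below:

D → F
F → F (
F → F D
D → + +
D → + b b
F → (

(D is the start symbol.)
{ $, '(', '+' }

To compute FOLLOW(F), find every occurrence of F on a right-hand side N → α F β: add FIRST(β) \ {ε}, and if β is empty or nullable also add FOLLOW(N). Iterate to a fixed point.

In D → F: F is at the end, add FOLLOW(D)
In F → F (: F is followed by '(', add FIRST('(') \ {ε} = { '(' }
In F → F D: F is followed by D, add FIRST(D) \ {ε} = { '(', '+' }

The FOLLOW sets referred to above (computed the same way, to a fixed point):
  FOLLOW(D) = { $, '(', '+' }

Taking the union: FOLLOW(F) = { $, '(', '+' }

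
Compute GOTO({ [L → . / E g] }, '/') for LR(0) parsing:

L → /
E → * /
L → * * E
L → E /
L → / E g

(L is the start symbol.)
GOTO(I, '/') = CLOSURE({ [A → αX.β] : [A → α.Xβ] ∈ I, X = '/' })

Items with dot before '/', with the dot advanced:
  [L → . / E g] → [L → / . E g]
Closure of the advanced items:
  [L → / . E g] has the dot before E: add [E → . * /]

GOTO = { [E → . * /], [L → / . E g] }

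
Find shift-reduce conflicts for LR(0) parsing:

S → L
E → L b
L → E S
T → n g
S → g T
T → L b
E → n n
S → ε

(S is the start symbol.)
Augment with S' → S and build the canonical LR(0) collection (I0 = CLOSURE({[S' → . S]}), then GOTO on every symbol after a dot until no new states appear). It has 14 states:
  I0: { [E → . L b], [E → . n n], [L → . E S], [S → . L], [S → . g T], [S → .], [S' → . S] }  — shift, reduce
  I1: { [E → . L b], [E → . n n], [L → . E S], [L → E . S], [S → . L], [S → . g T], [S → .] }  — shift, reduce
  I2: { [E → L . b], [S → L .] }  — shift, reduce
  I3: { [S' → S .] }  — accept
  I4: { [E → . L b], [E → . n n], [L → . E S], [S → g . T], [T → . L b], [T → . n g] }  — shift
  I5: { [E → n . n] }  — shift
  I6: { [E → n n .] }  — reduce
  I7: { [E → L . b], [T → L . b] }  — shift
  I8: { [S → g T .] }  — reduce
  I9: { [E → n . n], [T → n . g] }  — shift
  I10: { [T → n g .] }  — reduce
  I11: { [E → L b .], [T → L b .] }  — 2 reduces
  I12: { [E → L b .] }  — reduce
  I13: { [L → E S .] }  — reduce

I0 contains reduce item [S → .] and shift items [E → . n n], [S → . g T] — shift-reduce conflict.
I1 contains reduce item [S → .] and shift items [E → . n n], [S → . g T] — shift-reduce conflict.
I2 contains reduce item [S → L .] and shift item [E → L . b] — shift-reduce conflict.

Answer: Yes — I0: [S → .] vs [E → . n n]; I1: [S → .] vs [E → . n n]; I2: [S → L .] vs [E → L . b]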